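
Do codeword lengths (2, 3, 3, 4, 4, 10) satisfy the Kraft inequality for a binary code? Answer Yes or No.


Kraft sum = sum(2^(-l_i)) = 0.626, need <= 1. Result: satisfied (a binary prefix-free code with these lengths exists)

Yes


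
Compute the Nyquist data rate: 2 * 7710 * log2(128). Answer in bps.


Rate = 2 * B * log2(M) = 2 * 7710 * 7.0 = 107940.0

107940.0 bps


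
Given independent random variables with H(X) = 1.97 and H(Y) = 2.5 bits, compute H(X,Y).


For independent variables, H(X,Y) = H(X) + H(Y) = 1.97 + 2.5 = 4.47

4.47 bits


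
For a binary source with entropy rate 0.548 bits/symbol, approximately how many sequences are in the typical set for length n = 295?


log2|A_typical| = nH = 295 * 0.548 = 161.66, so |A_typical| ~ 2^161.66 = 4.619e+48

4.619e+48


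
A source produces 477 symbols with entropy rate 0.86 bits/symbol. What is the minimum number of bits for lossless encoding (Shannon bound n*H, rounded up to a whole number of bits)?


Minimum bits >= n * H = 477 * 0.86 = 410.22, rounded up to a whole number of bits = 411

411 bits


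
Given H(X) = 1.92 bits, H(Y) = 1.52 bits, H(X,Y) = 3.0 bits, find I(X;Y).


I(X;Y) = H(X) + H(Y) - H(X,Y) = 1.92 + 1.52 - 3.0 = 0.44

0.44 bits


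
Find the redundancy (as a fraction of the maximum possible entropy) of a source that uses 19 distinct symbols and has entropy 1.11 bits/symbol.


H_max = log2(K) = log2(19) = 4.2479 bits/symbol. Redundancy = 1 - H/H_max = 1 - 1.11/4.2479 = 1 - 0.2613 = 0.7387

0.7387


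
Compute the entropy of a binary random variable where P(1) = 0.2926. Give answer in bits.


H = -p*log2(p) - (1-p)*log2(1-p). -0.2926*log2(0.2926) = 0.518779; -0.7074*log2(0.7074) = 0.353277. H = 0.518779 + 0.353277 = 0.8721

0.8721 bits


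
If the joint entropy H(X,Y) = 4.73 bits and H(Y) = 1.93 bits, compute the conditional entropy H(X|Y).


H(X|Y) = H(X,Y) - H(Y) = 4.73 - 1.93 = 2.8

2.8 bits


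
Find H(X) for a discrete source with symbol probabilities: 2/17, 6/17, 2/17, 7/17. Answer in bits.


H = -sum(p_i * log2(p_i)). Terms: -(2/17)*log2(2/17) = 0.363231; -(6/17)*log2(6/17) = 0.530294; -(2/17)*log2(2/17) = 0.363231; -(7/17)*log2(7/17) = 0.527103. H = 0.363231 + 0.530294 + 0.363231 + 0.527103 = 1.7839

1.7839 bits


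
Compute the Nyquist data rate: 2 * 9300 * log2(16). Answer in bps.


Rate = 2 * B * log2(M) = 2 * 9300 * 4.0 = 74400.0

74400.0 bps


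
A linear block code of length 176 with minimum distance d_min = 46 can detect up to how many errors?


Detection capability = d_min - 1 = 46 - 1 = 45

45 errors


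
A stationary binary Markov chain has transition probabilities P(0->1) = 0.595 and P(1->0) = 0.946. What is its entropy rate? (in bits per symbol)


Stationary distribution: pi_0 = p10/(p01+p10) = 0.6139, pi_1 = 0.3861. Entropy rate H' = pi_0*H(p01) + pi_1*H(p10) = 0.6139*0.9738 + 0.3861*0.3032 = 0.7149

0.7149 bits/symbol


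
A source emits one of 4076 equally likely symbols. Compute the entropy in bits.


H = log2(n) = log2(4076) = 11.9929

11.9929 bits


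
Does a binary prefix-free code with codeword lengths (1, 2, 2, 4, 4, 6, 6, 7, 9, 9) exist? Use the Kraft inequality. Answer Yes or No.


Kraft sum = sum(2^(-l_i)) = 1.168, need <= 1. Result: violated (a binary prefix-free code with these lengths cannot exist)

No


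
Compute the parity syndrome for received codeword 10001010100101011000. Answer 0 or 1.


Syndrome = XOR of all bits = 1 XOR 0 XOR 0 XOR 0 XOR 1 XOR 0 XOR 1 XOR 0 XOR 1 XOR 0 XOR 0 XOR 1 XOR 0 XOR 1 XOR 0 XOR 1 XOR 1 XOR 0 XOR 0 XOR 0 = 0

0


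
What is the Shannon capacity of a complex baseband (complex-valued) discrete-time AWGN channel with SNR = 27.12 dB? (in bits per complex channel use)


SNR_linear = 10^(27.12/10) = 515.2286; C = log2(1 + SNR_linear) = log2(1 + 515.2286) = 9.0119

9.0119 bits/channel use


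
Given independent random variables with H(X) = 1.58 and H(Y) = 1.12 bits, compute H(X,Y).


For independent variables, H(X,Y) = H(X) + H(Y) = 1.58 + 1.12 = 2.7

2.7 bits


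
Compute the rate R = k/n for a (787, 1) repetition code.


Rate = k/n = 1/787

1/787


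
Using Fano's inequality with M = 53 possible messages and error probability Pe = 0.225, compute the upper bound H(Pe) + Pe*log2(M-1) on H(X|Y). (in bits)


H(Pe) = -Pe*log2(Pe) - (1-Pe)*log2(1-Pe) = -0.225*log2(0.225) - 0.775*log2(0.775) = 0.484201 + 0.284992 = 0.7692. Pe*log2(M-1) = 0.225*log2(52) = 1.282599. Bound = H(Pe) + Pe*log2(M-1) = 0.484201 + 0.284992 + 1.282599 = 2.0518

2.0518 bits


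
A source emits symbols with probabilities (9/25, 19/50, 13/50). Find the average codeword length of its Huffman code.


Huffman construction (repeatedly merge the two least-probable nodes; each merge adds 1 bit to every symbol beneath it): 13/50 + 9/25 = 31/50; 19/50 + 31/50 = 1. Resulting codeword lengths (in the order the probabilities were given): (2, 1, 2). L_avg = sum(p_i * l_i) = 9/25*2 + 19/50*1 + 13/50*2 = 81/50 = 1.62

1.62 bits


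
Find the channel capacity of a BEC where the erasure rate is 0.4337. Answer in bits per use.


C = 1 - epsilon = 1 - 0.4337 = 0.5663

0.5663 bits


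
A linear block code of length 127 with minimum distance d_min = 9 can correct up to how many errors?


Correction capability = floor((d-1)/2) = floor((9-1)/2) = 4

4 errors


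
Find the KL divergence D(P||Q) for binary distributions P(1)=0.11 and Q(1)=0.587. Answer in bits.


KL = p*log2(p/q) + (1-p)*log2((1-p)/(1-q)) = 0.11*log2(0.11/0.587) + 0.89*log2(0.89/0.413) = 0.7201

0.7201 bits


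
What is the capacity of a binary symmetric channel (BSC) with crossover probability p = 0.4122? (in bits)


H(p) = -p*log2(p) - (1-p)*log2(1-p) = -0.4122*log2(0.4122) - 0.5878*log2(0.5878) = 0.527032 + 0.450609 = 0.9776. C = 1 - H(p) = 1 - 0.9776 = 0.0224

0.0224 bits


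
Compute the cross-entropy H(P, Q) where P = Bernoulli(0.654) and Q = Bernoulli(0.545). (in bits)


H(P,Q) = -p*log2(q) - (1-p)*log2(1-q). -0.654*log2(0.545) = 0.572689; -0.346*log2(0.455) = 0.393077. H(P,Q) = 0.572689 + 0.393077 = 0.9658

0.9658 bits


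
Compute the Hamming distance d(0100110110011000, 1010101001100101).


Count differing positions: ^ ^ ^ . . ^ ^ ^ ^ ^ ^ ^ ^ ^ . ^ = 13 differences

13


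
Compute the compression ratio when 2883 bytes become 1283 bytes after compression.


Ratio = original / compressed = 2883 / 1283 = 2.2471

2.2471


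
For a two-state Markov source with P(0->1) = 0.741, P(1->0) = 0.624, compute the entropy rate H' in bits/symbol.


Stationary distribution: pi_0 = p10/(p01+p10) = 0.4571, pi_1 = 0.5429. Entropy rate H' = pi_0*H(p01) + pi_1*H(p10) = 0.4571*0.8252 + 0.5429*0.9552 = 0.8958

0.8958 bits/symbol


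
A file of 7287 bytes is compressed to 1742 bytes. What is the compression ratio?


Ratio = original / compressed = 7287 / 1742 = 4.1831

4.1831


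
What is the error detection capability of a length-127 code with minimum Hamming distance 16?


Detection capability = d_min - 1 = 16 - 1 = 15

15 errors


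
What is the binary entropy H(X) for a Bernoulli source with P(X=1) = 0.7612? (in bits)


H = -p*log2(p) - (1-p)*log2(1-p). -0.7612*log2(0.7612) = 0.299648; -0.2388*log2(0.2388) = 0.493391. H = 0.299648 + 0.493391 = 0.793

0.793 bits


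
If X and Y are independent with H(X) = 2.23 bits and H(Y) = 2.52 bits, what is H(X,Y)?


For independent variables, H(X,Y) = H(X) + H(Y) = 2.23 + 2.52 = 4.75

4.75 bits


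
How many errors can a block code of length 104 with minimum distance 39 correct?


Correction capability = floor((d-1)/2) = floor((39-1)/2) = 19

19 errors


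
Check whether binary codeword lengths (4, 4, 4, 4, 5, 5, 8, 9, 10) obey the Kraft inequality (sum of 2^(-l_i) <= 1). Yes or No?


Kraft sum = sum(2^(-l_i)) = 0.3193, need <= 1. Result: satisfied (a binary prefix-free code with these lengths exists)

Yes


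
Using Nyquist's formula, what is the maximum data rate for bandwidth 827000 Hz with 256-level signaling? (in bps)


Rate = 2 * B * log2(M) = 2 * 827000 * 8.0 = 13232000.0

13232000.0 bps


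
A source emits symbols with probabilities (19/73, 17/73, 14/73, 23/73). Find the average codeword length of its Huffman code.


Huffman construction (repeatedly merge the two least-probable nodes; each merge adds 1 bit to every symbol beneath it): 14/73 + 17/73 = 31/73; 19/73 + 23/73 = 42/73; 31/73 + 42/73 = 1. Resulting codeword lengths (in the order the probabilities were given): (2, 2, 2, 2). L_avg = sum(p_i * l_i) = 19/73*2 + 17/73*2 + 14/73*2 + 23/73*2 = 2

2.0 bits


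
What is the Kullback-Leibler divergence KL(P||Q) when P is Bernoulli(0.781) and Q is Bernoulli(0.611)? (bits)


KL = p*log2(p/q) + (1-p)*log2((1-p)/(1-q)) = 0.781*log2(0.781/0.611) + 0.219*log2(0.219/0.389) = 0.0951

0.0951 bits


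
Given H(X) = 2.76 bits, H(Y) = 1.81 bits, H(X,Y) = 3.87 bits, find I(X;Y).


I(X;Y) = H(X) + H(Y) - H(X,Y) = 2.76 + 1.81 - 3.87 = 0.7

0.7 bits


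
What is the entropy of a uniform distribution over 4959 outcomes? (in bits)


H = log2(n) = log2(4959) = 12.2758

12.2758 bits


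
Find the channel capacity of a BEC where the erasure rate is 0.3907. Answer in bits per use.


C = 1 - epsilon = 1 - 0.3907 = 0.6093

0.6093 bits


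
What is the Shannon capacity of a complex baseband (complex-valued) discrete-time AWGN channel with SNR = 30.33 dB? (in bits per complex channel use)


SNR_linear = 10^(30.33/10) = 1078.9467; C = log2(1 + SNR_linear) = log2(1 + 1078.9467) = 10.0767

10.0767 bits/channel use


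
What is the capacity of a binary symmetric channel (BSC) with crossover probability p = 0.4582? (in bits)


H(p) = -p*log2(p) - (1-p)*log2(1-p) = -0.4582*log2(0.4582) - 0.5418*log2(0.5418) = 0.515911 + 0.479042 = 0.995. C = 1 - H(p) = 1 - 0.995 = 0.005

0.005 bits


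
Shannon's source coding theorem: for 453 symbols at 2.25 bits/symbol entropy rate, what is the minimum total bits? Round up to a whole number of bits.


Minimum bits >= n * H = 453 * 2.25 = 1019.25, rounded up to a whole number of bits = 1020

1020 bits


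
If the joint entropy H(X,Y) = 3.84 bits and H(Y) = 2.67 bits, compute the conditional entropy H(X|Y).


H(X|Y) = H(X,Y) - H(Y) = 3.84 - 2.67 = 1.17

1.17 bits


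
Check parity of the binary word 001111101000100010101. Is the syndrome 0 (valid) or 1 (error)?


Syndrome = XOR of all bits = 0 XOR 0 XOR 1 XOR 1 XOR 1 XOR 1 XOR 1 XOR 0 XOR 1 XOR 0 XOR 0 XOR 0 XOR 1 XOR 0 XOR 0 XOR 0 XOR 1 XOR 0 XOR 1 XOR 0 XOR 1 = 0

0


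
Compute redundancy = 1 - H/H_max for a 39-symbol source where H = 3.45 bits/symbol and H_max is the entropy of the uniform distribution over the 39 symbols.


H_max = log2(K) = log2(39) = 5.2854 bits/symbol. Redundancy = 1 - H/H_max = 1 - 3.45/5.2854 = 1 - 0.6527 = 0.3473

0.3473


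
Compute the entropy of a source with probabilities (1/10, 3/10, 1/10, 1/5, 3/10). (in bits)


H = -sum(p_i * log2(p_i)). Terms: -(1/10)*log2(1/10) = 0.332193; -(3/10)*log2(3/10) = 0.521090; -(1/10)*log2(1/10) = 0.332193; -(1/5)*log2(1/5) = 0.464386; -(3/10)*log2(3/10) = 0.521090. H = 0.332193 + 0.521090 + 0.332193 + 0.464386 + 0.521090 = 2.171

2.171 bits


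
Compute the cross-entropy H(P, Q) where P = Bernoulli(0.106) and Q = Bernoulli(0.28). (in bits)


H(P,Q) = -p*log2(q) - (1-p)*log2(1-q). -0.106*log2(0.28) = 0.194669; -0.894*log2(0.72) = 0.423694. H(P,Q) = 0.194669 + 0.423694 = 0.6184

0.6184 bits


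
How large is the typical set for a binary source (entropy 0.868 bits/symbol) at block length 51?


log2|A_typical| = nH = 51 * 0.868 = 44.268, so |A_typical| ~ 2^44.268 = 2.118e+13

2.118e+13


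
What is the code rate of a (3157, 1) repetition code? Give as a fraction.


Rate = k/n = 1/3157

1/3157


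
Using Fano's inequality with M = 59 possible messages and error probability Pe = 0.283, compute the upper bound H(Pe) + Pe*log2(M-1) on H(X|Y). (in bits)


H(Pe) = -Pe*log2(Pe) - (1-Pe)*log2(1-Pe) = -0.283*log2(0.283) - 0.717*log2(0.717) = 0.515379 + 0.344128 = 0.8595. Pe*log2(M-1) = 0.283*log2(58) = 1.657809. Bound = H(Pe) + Pe*log2(M-1) = 0.515379 + 0.344128 + 1.657809 = 2.5173

2.5173 bits


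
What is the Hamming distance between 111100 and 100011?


Count differing positions: . ^ ^ ^ ^ ^ = 5 differences

5


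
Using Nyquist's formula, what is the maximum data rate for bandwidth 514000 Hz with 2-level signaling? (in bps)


Rate = 2 * B * log2(M) = 2 * 514000 * 1.0 = 1028000.0

1028000.0 bps


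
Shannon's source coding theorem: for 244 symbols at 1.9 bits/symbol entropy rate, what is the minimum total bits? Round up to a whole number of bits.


Minimum bits >= n * H = 244 * 1.9 = 463.6, rounded up to a whole number of bits = 464

464 bits


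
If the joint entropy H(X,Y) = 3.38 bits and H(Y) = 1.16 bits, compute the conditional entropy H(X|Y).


H(X|Y) = H(X,Y) - H(Y) = 3.38 - 1.16 = 2.22

2.22 bits


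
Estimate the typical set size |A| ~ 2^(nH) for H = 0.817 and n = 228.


log2|A_typical| = nH = 228 * 0.817 = 186.276, so |A_typical| ~ 2^186.276 = 1.188e+56

1.188e+56


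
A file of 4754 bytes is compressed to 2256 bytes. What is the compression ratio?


Ratio = original / compressed = 4754 / 2256 = 2.1073

2.1073


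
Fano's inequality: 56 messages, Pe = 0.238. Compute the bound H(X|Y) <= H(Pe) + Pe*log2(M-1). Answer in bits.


H(Pe) = -Pe*log2(Pe) - (1-Pe)*log2(1-Pe) = -0.238*log2(0.238) - 0.762*log2(0.762) = 0.492890 + 0.298808 = 0.7917. Pe*log2(M-1) = 0.238*log2(55) = 1.375964. Bound = H(Pe) + Pe*log2(M-1) = 0.492890 + 0.298808 + 1.375964 = 2.1677

2.1677 bits


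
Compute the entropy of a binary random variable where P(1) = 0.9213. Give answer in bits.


H = -p*log2(p) - (1-p)*log2(1-p). -0.9213*log2(0.9213) = 0.108950; -0.0787*log2(0.0787) = 0.288632. H = 0.108950 + 0.288632 = 0.3976

0.3976 bits


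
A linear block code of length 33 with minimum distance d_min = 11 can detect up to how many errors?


Detection capability = d_min - 1 = 11 - 1 = 10

10 errors


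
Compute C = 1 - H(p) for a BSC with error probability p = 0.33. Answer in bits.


H(p) = -p*log2(p) - (1-p)*log2(1-p) = -0.33*log2(0.33) - 0.67*log2(0.67) = 0.527822 + 0.387104 = 0.9149. C = 1 - H(p) = 1 - 0.9149 = 0.0851

0.0851 bits


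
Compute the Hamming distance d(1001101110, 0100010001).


Count differing positions: ^ ^ . ^ ^ ^ ^ ^ ^ ^ = 9 differences

9


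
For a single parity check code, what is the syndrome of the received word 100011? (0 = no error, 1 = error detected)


Syndrome = XOR of all bits = 1 XOR 0 XOR 0 XOR 0 XOR 1 XOR 1 = 1

1


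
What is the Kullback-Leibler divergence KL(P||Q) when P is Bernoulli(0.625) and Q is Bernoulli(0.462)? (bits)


KL = p*log2(p/q) + (1-p)*log2((1-p)/(1-q)) = 0.625*log2(0.625/0.462) + 0.375*log2(0.375/0.538) = 0.0772

0.0772 bits


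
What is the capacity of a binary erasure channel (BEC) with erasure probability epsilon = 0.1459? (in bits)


C = 1 - epsilon = 1 - 0.1459 = 0.8541

0.8541 bits


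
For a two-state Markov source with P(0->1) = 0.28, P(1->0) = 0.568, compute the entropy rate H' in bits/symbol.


Stationary distribution: pi_0 = p10/(p01+p10) = 0.6698, pi_1 = 0.3302. Entropy rate H' = pi_0*H(p01) + pi_1*H(p10) = 0.6698*0.8555 + 0.3302*0.9866 = 0.8988

0.8988 bits/symbol


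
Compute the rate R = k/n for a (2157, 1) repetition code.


Rate = k/n = 1/2157

1/2157


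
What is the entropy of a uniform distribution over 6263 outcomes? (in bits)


H = log2(n) = log2(6263) = 12.6126

12.6126 bits


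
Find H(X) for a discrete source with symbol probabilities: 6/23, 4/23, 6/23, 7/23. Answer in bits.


H = -sum(p_i * log2(p_i)). Terms: -(6/23)*log2(6/23) = 0.505722; -(4/23)*log2(4/23) = 0.438880; -(6/23)*log2(6/23) = 0.505722; -(7/23)*log2(7/23) = 0.522324. H = 0.505722 + 0.438880 + 0.505722 + 0.522324 = 1.9726

1.9726 bits


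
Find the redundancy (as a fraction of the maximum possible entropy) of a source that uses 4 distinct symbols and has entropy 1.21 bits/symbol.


H_max = log2(K) = log2(4) = 2.0 bits/symbol. Redundancy = 1 - H/H_max = 1 - 1.21/2.0 = 1 - 0.605 = 0.395

0.395


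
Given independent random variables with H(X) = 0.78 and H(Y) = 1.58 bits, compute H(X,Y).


For independent variables, H(X,Y) = H(X) + H(Y) = 0.78 + 1.58 = 2.36

2.36 bits


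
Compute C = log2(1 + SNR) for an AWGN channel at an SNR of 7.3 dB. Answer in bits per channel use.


SNR_linear = 10^(7.3/10) = 5.3703; C = log2(1 + SNR_linear) = log2(1 + 5.3703) = 2.6714

2.6714 bits/channel use


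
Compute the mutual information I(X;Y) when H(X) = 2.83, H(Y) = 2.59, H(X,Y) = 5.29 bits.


I(X;Y) = H(X) + H(Y) - H(X,Y) = 2.83 + 2.59 - 5.29 = 0.13

0.13 bits


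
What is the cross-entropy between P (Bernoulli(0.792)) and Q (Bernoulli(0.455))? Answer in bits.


H(P,Q) = -p*log2(q) - (1-p)*log2(1-q). -0.792*log2(0.455) = 0.899761; -0.208*log2(0.545) = 0.182140. H(P,Q) = 0.899761 + 0.182140 = 1.0819

1.0819 bits


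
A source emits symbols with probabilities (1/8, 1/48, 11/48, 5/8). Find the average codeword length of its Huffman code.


Huffman construction (repeatedly merge the two least-probable nodes; each merge adds 1 bit to every symbol beneath it): 1/48 + 1/8 = 7/48; 7/48 + 11/48 = 3/8; 3/8 + 5/8 = 1. Resulting codeword lengths (in the order the probabilities were given): (3, 3, 2, 1). L_avg = sum(p_i * l_i) = 1/8*3 + 1/48*3 + 11/48*2 + 5/8*1 = 73/48 = 1.5208

1.5208 bits


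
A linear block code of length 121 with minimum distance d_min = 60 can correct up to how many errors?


Correction capability = floor((d-1)/2) = floor((60-1)/2) = 29

29 errors


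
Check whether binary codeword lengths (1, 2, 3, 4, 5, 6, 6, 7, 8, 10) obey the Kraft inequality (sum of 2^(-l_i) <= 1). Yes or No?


Kraft sum = sum(2^(-l_i)) = 1.0127, need <= 1. Result: violated (a binary prefix-free code with these lengths cannot exist)

No


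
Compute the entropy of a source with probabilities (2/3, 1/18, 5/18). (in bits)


H = -sum(p_i * log2(p_i)). Terms: -(2/3)*log2(2/3) = 0.389975; -(1/18)*log2(1/18) = 0.231663; -(5/18)*log2(5/18) = 0.513332. H = 0.389975 + 0.231663 + 0.513332 = 1.135

1.135 bits


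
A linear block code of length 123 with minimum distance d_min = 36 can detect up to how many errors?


Detection capability = d_min - 1 = 36 - 1 = 35

35 errors


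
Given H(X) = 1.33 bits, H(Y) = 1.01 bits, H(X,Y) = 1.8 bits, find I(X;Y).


I(X;Y) = H(X) + H(Y) - H(X,Y) = 1.33 + 1.01 - 1.8 = 0.54

0.54 bits


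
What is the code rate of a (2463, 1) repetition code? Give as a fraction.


Rate = k/n = 1/2463

1/2463


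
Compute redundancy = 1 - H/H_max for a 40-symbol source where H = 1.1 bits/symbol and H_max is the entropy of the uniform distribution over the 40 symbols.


H_max = log2(K) = log2(40) = 5.3219 bits/symbol. Redundancy = 1 - H/H_max = 1 - 1.1/5.3219 = 1 - 0.2067 = 0.7933

0.7933


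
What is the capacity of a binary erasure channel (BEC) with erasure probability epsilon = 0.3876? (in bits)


C = 1 - epsilon = 1 - 0.3876 = 0.6124

0.6124 bits


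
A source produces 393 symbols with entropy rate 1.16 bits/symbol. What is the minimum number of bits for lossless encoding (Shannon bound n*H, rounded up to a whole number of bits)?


Minimum bits >= n * H = 393 * 1.16 = 455.88, rounded up to a whole number of bits = 456

456 bits


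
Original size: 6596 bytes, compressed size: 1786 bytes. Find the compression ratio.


Ratio = original / compressed = 6596 / 1786 = 3.6932

3.6932


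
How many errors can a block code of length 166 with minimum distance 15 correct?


Correction capability = floor((d-1)/2) = floor((15-1)/2) = 7

7 errors


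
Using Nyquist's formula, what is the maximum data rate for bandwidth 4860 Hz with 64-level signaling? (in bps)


Rate = 2 * B * log2(M) = 2 * 4860 * 6.0 = 58320.0

58320.0 bps


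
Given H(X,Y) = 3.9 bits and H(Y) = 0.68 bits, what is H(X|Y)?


H(X|Y) = H(X,Y) - H(Y) = 3.9 - 0.68 = 3.22

3.22 bits


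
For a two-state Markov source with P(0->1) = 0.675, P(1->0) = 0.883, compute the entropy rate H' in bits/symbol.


Stationary distribution: pi_0 = p10/(p01+p10) = 0.5668, pi_1 = 0.4332. Entropy rate H' = pi_0*H(p01) + pi_1*H(p10) = 0.5668*0.9097 + 0.4332*0.5207 = 0.7412

0.7412 bits/symbol


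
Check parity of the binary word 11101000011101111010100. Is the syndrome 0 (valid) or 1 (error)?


Syndrome = XOR of all bits = 1 XOR 1 XOR 1 XOR 0 XOR 1 XOR 0 XOR 0 XOR 0 XOR 0 XOR 1 XOR 1 XOR 1 XOR 0 XOR 1 XOR 1 XOR 1 XOR 1 XOR 0 XOR 1 XOR 0 XOR 1 XOR 0 XOR 0 = 1

1


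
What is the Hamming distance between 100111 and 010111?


Count differing positions: ^ ^ . . . . = 2 differences

2


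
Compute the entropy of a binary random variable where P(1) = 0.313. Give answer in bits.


H = -p*log2(p) - (1-p)*log2(1-p). -0.313*log2(0.313) = 0.524515; -0.687*log2(0.687) = 0.372092. H = 0.524515 + 0.372092 = 0.8966

0.8966 bits


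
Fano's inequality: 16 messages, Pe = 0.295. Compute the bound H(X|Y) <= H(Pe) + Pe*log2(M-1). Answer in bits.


H(Pe) = -Pe*log2(Pe) - (1-Pe)*log2(1-Pe) = -0.295*log2(0.295) - 0.705*log2(0.705) = 0.519558 + 0.355535 = 0.8751. Pe*log2(M-1) = 0.295*log2(15) = 1.152533. Bound = H(Pe) + Pe*log2(M-1) = 0.519558 + 0.355535 + 1.152533 = 2.0276

2.0276 bits


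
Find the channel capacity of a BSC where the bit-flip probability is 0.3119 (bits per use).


H(p) = -p*log2(p) - (1-p)*log2(1-p) = -0.3119*log2(0.3119) - 0.6881*log2(0.6881) = 0.524255 + 0.371099 = 0.8954. C = 1 - H(p) = 1 - 0.8954 = 0.1046

0.1046 bits


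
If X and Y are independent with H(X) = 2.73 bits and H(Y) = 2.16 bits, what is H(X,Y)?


For independent variables, H(X,Y) = H(X) + H(Y) = 2.73 + 2.16 = 4.89

4.89 bits


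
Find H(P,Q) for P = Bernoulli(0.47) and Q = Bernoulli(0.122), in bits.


H(P,Q) = -p*log2(q) - (1-p)*log2(1-q). -0.47*log2(0.122) = 1.426472; -0.53*log2(0.878) = 0.099485. H(P,Q) = 1.426472 + 0.099485 = 1.526

1.526 bits


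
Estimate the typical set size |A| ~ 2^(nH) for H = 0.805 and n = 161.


log2|A_typical| = nH = 161 * 0.805 = 129.605, so |A_typical| ~ 2^129.605 = 1.035e+39

1.035e+39


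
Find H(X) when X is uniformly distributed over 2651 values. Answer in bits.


H = log2(n) = log2(2651) = 11.3723

11.3723 bits


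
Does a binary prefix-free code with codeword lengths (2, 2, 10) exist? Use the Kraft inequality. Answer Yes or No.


Kraft sum = sum(2^(-l_i)) = 0.501, need <= 1. Result: satisfied (a binary prefix-free code with these lengths exists)

Yes


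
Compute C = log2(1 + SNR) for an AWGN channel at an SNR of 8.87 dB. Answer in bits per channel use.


SNR_linear = 10^(8.87/10) = 7.709; C = log2(1 + SNR_linear) = log2(1 + 7.709) = 3.1225

3.1225 bits/channel use


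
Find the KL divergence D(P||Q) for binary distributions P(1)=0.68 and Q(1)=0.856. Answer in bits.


KL = p*log2(p/q) + (1-p)*log2((1-p)/(1-q)) = 0.68*log2(0.68/0.856) + 0.32*log2(0.32/0.144) = 0.1428

0.1428 bits


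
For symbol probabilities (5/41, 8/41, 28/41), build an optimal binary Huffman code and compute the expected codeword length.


Huffman construction (repeatedly merge the two least-probable nodes; each merge adds 1 bit to every symbol beneath it): 5/41 + 8/41 = 13/41; 13/41 + 28/41 = 1. Resulting codeword lengths (in the order the probabilities were given): (2, 2, 1). L_avg = sum(p_i * l_i) = 5/41*2 + 8/41*2 + 28/41*1 = 54/41 = 1.3171

1.3171 bits


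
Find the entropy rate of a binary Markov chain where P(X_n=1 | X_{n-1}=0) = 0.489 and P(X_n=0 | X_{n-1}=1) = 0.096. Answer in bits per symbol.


Stationary distribution: pi_0 = p10/(p01+p10) = 0.1641, pi_1 = 0.8359. Entropy rate H' = pi_0*H(p01) + pi_1*H(p10) = 0.1641*0.9997 + 0.8359*0.4562 = 0.5454

0.5454 bits/symbol


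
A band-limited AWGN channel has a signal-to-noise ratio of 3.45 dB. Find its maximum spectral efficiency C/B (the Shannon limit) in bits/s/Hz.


SNR_linear = 10^(3.45/10) = 2.2131; C/B = log2(1 + SNR_linear) = log2(1 + 2.2131) = 1.684

1.684 bits/s/Hz


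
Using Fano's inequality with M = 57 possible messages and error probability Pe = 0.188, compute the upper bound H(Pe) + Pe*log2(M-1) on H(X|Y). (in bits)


H(Pe) = -Pe*log2(Pe) - (1-Pe)*log2(1-Pe) = -0.188*log2(0.188) - 0.812*log2(0.812) = 0.453305 + 0.243964 = 0.6973. Pe*log2(M-1) = 0.188*log2(56) = 1.091783. Bound = H(Pe) + Pe*log2(M-1) = 0.453305 + 0.243964 + 1.091783 = 1.7891

1.7891 bits


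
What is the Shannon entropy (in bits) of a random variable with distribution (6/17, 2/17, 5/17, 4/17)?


H = -sum(p_i * log2(p_i)). Terms: -(6/17)*log2(6/17) = 0.530294; -(2/17)*log2(2/17) = 0.363231; -(5/17)*log2(5/17) = 0.519275; -(4/17)*log2(4/17) = 0.491168. H = 0.530294 + 0.363231 + 0.519275 + 0.491168 = 1.904

1.904 bits


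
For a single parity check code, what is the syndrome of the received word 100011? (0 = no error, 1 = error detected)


Syndrome = XOR of all bits = 1 XOR 0 XOR 0 XOR 0 XOR 1 XOR 1 = 1

1


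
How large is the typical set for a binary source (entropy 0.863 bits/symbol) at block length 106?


log2|A_typical| = nH = 106 * 0.863 = 91.478, so |A_typical| ~ 2^91.478 = 3.448e+27

3.448e+27


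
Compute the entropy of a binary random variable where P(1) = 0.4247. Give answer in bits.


H = -p*log2(p) - (1-p)*log2(1-p). -0.4247*log2(0.4247) = 0.524710; -0.5753*log2(0.5753) = 0.458867. H = 0.524710 + 0.458867 = 0.9836

0.9836 bits


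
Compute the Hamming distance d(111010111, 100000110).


Count differing positions: . ^ ^ . ^ . . . ^ = 4 differences

4


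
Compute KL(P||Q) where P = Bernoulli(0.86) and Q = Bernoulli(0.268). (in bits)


KL = p*log2(p/q) + (1-p)*log2((1-p)/(1-q)) = 0.86*log2(0.86/0.268) + 0.14*log2(0.14/0.732) = 1.1125

1.1125 bits


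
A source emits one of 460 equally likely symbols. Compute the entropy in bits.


H = log2(n) = log2(460) = 8.8455

8.8455 bits


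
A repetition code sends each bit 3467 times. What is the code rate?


Rate = k/n = 1/3467

1/3467


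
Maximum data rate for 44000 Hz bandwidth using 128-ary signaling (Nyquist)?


Rate = 2 * B * log2(M) = 2 * 44000 * 7.0 = 616000.0

616000.0 bps


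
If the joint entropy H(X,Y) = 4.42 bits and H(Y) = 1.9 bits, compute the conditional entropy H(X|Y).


H(X|Y) = H(X,Y) - H(Y) = 4.42 - 1.9 = 2.52

2.52 bits


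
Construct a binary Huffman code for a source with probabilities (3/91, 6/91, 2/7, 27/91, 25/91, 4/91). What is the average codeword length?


Huffman construction (repeatedly merge the two least-probable nodes; each merge adds 1 bit to every symbol beneath it): 3/91 + 4/91 = 1/13; 6/91 + 1/13 = 1/7; 1/7 + 25/91 = 38/91; 2/7 + 27/91 = 53/91; 38/91 + 53/91 = 1. Resulting codeword lengths (in the order the probabilities were given): (4, 3, 2, 2, 2, 4). L_avg = sum(p_i * l_i) = 3/91*4 + 6/91*3 + 2/7*2 + 27/91*2 + 25/91*2 + 4/91*4 = 202/91 = 2.2198

2.2198 bits


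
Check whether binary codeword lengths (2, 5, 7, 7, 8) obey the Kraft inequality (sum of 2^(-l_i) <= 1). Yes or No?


Kraft sum = sum(2^(-l_i)) = 0.3008, need <= 1. Result: satisfied (a binary prefix-free code with these lengths exists)

Yes


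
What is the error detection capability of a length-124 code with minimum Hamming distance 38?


Detection capability = d_min - 1 = 38 - 1 = 37

37 errors


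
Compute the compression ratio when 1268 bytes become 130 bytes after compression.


Ratio = original / compressed = 1268 / 130 = 9.7538

9.7538


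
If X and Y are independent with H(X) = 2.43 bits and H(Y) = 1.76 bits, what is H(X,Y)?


For independent variables, H(X,Y) = H(X) + H(Y) = 2.43 + 1.76 = 4.19

4.19 bits


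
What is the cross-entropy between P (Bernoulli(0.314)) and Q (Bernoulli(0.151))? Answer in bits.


H(P,Q) = -p*log2(q) - (1-p)*log2(1-q). -0.314*log2(0.151) = 0.856397; -0.686*log2(0.849) = 0.162008. H(P,Q) = 0.856397 + 0.162008 = 1.0184

1.0184 bits


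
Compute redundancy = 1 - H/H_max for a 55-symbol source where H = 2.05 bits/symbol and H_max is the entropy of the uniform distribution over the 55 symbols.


H_max = log2(K) = log2(55) = 5.7814 bits/symbol. Redundancy = 1 - H/H_max = 1 - 2.05/5.7814 = 1 - 0.3546 = 0.6454

0.6454


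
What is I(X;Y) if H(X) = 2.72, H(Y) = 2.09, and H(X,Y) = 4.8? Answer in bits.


I(X;Y) = H(X) + H(Y) - H(X,Y) = 2.72 + 2.09 - 4.8 = 0.01

0.01 bits


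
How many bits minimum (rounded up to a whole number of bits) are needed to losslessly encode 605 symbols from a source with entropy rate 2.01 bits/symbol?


Minimum bits >= n * H = 605 * 2.01 = 1216.05, rounded up to a whole number of bits = 1217

1217 bits


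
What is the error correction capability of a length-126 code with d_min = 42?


Correction capability = floor((d-1)/2) = floor((42-1)/2) = 20

20 errors


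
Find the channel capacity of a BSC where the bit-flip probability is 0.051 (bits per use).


H(p) = -p*log2(p) - (1-p)*log2(1-p) = -0.051*log2(0.051) - 0.949*log2(0.949) = 0.218961 + 0.071668 = 0.2906. C = 1 - H(p) = 1 - 0.2906 = 0.7094

0.7094 bits


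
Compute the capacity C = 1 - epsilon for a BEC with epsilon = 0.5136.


C = 1 - epsilon = 1 - 0.5136 = 0.4864

0.4864 bits


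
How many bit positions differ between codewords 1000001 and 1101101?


Count differing positions: . ^ . ^ ^ . . = 3 differences

3


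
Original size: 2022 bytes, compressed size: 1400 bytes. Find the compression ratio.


Ratio = original / compressed = 2022 / 1400 = 1.4443

1.4443


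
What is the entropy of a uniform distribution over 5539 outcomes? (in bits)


H = log2(n) = log2(5539) = 12.4354

12.4354 bits


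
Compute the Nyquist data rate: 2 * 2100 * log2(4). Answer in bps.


Rate = 2 * B * log2(M) = 2 * 2100 * 2.0 = 8400.0

8400.0 bps


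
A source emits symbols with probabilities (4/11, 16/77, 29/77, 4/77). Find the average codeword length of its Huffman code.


Huffman construction (repeatedly merge the two least-probable nodes; each merge adds 1 bit to every symbol beneath it): 4/77 + 16/77 = 20/77; 20/77 + 4/11 = 48/77; 29/77 + 48/77 = 1. Resulting codeword lengths (in the order the probabilities were given): (2, 3, 1, 3). L_avg = sum(p_i * l_i) = 4/11*2 + 16/77*3 + 29/77*1 + 4/77*3 = 145/77 = 1.8831

1.8831 bits


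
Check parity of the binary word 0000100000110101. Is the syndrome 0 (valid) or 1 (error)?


Syndrome = XOR of all bits = 0 XOR 0 XOR 0 XOR 0 XOR 1 XOR 0 XOR 0 XOR 0 XOR 0 XOR 0 XOR 1 XOR 1 XOR 0 XOR 1 XOR 0 XOR 1 = 1

1


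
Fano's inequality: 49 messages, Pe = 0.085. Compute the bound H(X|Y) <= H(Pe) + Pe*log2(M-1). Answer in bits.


H(Pe) = -Pe*log2(Pe) - (1-Pe)*log2(1-Pe) = -0.085*log2(0.085) - 0.915*log2(0.915) = 0.302293 + 0.117263 = 0.4196. Pe*log2(M-1) = 0.085*log2(48) = 0.474722. Bound = H(Pe) + Pe*log2(M-1) = 0.302293 + 0.117263 + 0.474722 = 0.8943

0.8943 bits


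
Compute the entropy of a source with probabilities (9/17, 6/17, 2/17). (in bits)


H = -sum(p_i * log2(p_i)). Terms: -(9/17)*log2(9/17) = 0.485755; -(6/17)*log2(6/17) = 0.530294; -(2/17)*log2(2/17) = 0.363231. H = 0.485755 + 0.530294 + 0.363231 = 1.3793

1.3793 bits


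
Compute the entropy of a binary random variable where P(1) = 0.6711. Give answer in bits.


H = -p*log2(p) - (1-p)*log2(1-p). -0.6711*log2(0.6711) = 0.386151; -0.3289*log2(0.3289) = 0.527647. H = 0.386151 + 0.527647 = 0.9138

0.9138 bits


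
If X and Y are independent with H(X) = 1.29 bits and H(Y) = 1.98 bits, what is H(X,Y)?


For independent variables, H(X,Y) = H(X) + H(Y) = 1.29 + 1.98 = 3.27

3.27 bits


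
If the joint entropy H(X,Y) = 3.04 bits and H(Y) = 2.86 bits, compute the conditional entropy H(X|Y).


H(X|Y) = H(X,Y) - H(Y) = 3.04 - 2.86 = 0.18

0.18 bits


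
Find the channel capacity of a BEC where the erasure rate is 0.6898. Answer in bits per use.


C = 1 - epsilon = 1 - 0.6898 = 0.3102

0.3102 bits


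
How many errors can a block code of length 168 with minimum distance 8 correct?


Correction capability = floor((d-1)/2) = floor((8-1)/2) = 3

3 errors


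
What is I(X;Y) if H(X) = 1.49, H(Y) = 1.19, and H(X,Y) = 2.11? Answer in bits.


I(X;Y) = H(X) + H(Y) - H(X,Y) = 1.49 + 1.19 - 2.11 = 0.57

0.57 bits


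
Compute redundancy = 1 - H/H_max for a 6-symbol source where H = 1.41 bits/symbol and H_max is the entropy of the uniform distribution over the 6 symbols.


H_max = log2(K) = log2(6) = 2.585 bits/symbol. Redundancy = 1 - H/H_max = 1 - 1.41/2.585 = 1 - 0.5455 = 0.4545

0.4545


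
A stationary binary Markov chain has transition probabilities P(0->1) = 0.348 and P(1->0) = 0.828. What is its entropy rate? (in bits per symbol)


Stationary distribution: pi_0 = p10/(p01+p10) = 0.7041, pi_1 = 0.2959. Entropy rate H' = pi_0*H(p01) + pi_1*H(p10) = 0.7041*0.9323 + 0.2959*0.6623 = 0.8524

0.8524 bits/symbol


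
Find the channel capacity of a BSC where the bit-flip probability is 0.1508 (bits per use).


H(p) = -p*log2(p) - (1-p)*log2(1-p) = -0.1508*log2(0.1508) - 0.8492*log2(0.8492) = 0.411577 + 0.200262 = 0.6118. C = 1 - H(p) = 1 - 0.6118 = 0.3882

0.3882 bits


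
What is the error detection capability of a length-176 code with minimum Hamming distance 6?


Detection capability = d_min - 1 = 6 - 1 = 5

5 errors


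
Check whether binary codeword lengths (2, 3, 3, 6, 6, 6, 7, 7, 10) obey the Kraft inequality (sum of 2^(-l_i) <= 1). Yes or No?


Kraft sum = sum(2^(-l_i)) = 0.5635, need <= 1. Result: satisfied (a binary prefix-free code with these lengths exists)

Yes


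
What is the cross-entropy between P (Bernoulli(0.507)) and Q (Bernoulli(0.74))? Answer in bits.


H(P,Q) = -p*log2(q) - (1-p)*log2(1-q). -0.507*log2(0.74) = 0.220242; -0.493*log2(0.26) = 0.958104. H(P,Q) = 0.220242 + 0.958104 = 1.1783

1.1783 bits


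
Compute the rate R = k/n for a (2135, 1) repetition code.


Rate = k/n = 1/2135

1/2135


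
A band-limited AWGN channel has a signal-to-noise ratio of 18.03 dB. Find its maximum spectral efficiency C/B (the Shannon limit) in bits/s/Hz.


SNR_linear = 10^(18.03/10) = 63.5331; C/B = log2(1 + SNR_linear) = log2(1 + 63.5331) = 6.012

6.012 bits/s/Hz


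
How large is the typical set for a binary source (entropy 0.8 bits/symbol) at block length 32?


log2|A_typical| = nH = 32 * 0.8 = 25.6, so |A_typical| ~ 2^25.6 = 5.086e+07

5.086e+07


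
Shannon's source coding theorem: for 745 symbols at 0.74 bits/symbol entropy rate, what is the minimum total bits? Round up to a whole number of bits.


Minimum bits >= n * H = 745 * 0.74 = 551.3, rounded up to a whole number of bits = 552

552 bits


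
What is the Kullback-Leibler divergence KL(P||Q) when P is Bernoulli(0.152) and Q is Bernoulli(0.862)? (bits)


KL = p*log2(p/q) + (1-p)*log2((1-p)/(1-q)) = 0.152*log2(0.152/0.862) + 0.848*log2(0.848/0.138) = 1.8407

1.8407 bits


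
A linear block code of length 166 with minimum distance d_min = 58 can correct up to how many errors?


Correction capability = floor((d-1)/2) = floor((58-1)/2) = 28

28 errors


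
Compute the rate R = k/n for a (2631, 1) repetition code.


Rate = k/n = 1/2631

1/2631


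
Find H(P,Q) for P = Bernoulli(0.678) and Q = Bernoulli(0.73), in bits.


H(P,Q) = -p*log2(q) - (1-p)*log2(1-q). -0.678*log2(0.73) = 0.307833; -0.322*log2(0.27) = 0.608248. H(P,Q) = 0.307833 + 0.608248 = 0.9161

0.9161 bits


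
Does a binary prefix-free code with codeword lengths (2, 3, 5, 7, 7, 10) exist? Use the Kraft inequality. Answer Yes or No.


Kraft sum = sum(2^(-l_i)) = 0.4229, need <= 1. Result: satisfied (a binary prefix-free code with these lengths exists)

Yes


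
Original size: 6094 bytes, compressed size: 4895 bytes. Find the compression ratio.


Ratio = original / compressed = 6094 / 4895 = 1.2449

1.2449


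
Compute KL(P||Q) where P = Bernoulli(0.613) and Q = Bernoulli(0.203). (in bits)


KL = p*log2(p/q) + (1-p)*log2((1-p)/(1-q)) = 0.613*log2(0.613/0.203) + 0.387*log2(0.387/0.797) = 0.574

0.574 bits


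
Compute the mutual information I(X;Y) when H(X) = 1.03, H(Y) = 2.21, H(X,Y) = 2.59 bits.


I(X;Y) = H(X) + H(Y) - H(X,Y) = 1.03 + 2.21 - 2.59 = 0.65

0.65 bits


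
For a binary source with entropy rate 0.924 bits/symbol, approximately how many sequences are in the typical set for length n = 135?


log2|A_typical| = nH = 135 * 0.924 = 124.74, so |A_typical| ~ 2^124.74 = 3.552e+37

3.552e+37


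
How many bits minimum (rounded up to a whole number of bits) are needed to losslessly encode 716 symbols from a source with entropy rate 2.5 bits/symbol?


Minimum bits >= n * H = 716 * 2.5 = 1790.0, rounded up to a whole number of bits = 1790

1790 bits


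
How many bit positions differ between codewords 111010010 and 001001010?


Count differing positions: ^ ^ . . ^ ^ . . . = 4 differences

4


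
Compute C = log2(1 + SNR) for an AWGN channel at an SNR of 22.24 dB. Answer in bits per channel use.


SNR_linear = 10^(22.24/10) = 167.4943; C = log2(1 + SNR_linear) = log2(1 + 167.4943) = 7.3966

7.3966 bits/channel use


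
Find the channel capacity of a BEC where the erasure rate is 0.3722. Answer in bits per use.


C = 1 - epsilon = 1 - 0.3722 = 0.6278

0.6278 bits


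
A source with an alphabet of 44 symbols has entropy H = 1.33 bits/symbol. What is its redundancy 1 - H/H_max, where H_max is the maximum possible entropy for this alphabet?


H_max = log2(K) = log2(44) = 5.4594 bits/symbol. Redundancy = 1 - H/H_max = 1 - 1.33/5.4594 = 1 - 0.2436 = 0.7564

0.7564


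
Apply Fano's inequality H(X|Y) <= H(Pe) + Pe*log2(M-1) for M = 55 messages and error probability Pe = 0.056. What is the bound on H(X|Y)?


H(Pe) = -Pe*log2(Pe) - (1-Pe)*log2(1-Pe) = -0.056*log2(0.056) - 0.944*log2(0.944) = 0.232872 + 0.078485 = 0.3114. Pe*log2(M-1) = 0.056*log2(54) = 0.322274. Bound = H(Pe) + Pe*log2(M-1) = 0.232872 + 0.078485 + 0.322274 = 0.6336

0.6336 bits


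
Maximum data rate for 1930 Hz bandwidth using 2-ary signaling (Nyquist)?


Rate = 2 * B * log2(M) = 2 * 1930 * 1.0 = 3860.0

3860.0 bps


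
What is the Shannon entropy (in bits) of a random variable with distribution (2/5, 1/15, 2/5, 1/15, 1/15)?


H = -sum(p_i * log2(p_i)). Terms: -(2/5)*log2(2/5) = 0.528771; -(1/15)*log2(1/15) = 0.260459; -(2/5)*log2(2/5) = 0.528771; -(1/15)*log2(1/15) = 0.260459; -(1/15)*log2(1/15) = 0.260459. H = 0.528771 + 0.260459 + 0.528771 + 0.260459 + 0.260459 = 1.8389

1.8389 bits


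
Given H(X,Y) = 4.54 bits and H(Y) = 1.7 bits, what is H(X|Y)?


H(X|Y) = H(X,Y) - H(Y) = 4.54 - 1.7 = 2.84

2.84 bits


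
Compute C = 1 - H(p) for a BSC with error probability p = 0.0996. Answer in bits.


H(p) = -p*log2(p) - (1-p)*log2(1-p) = -0.0996*log2(0.0996) - 0.9004*log2(0.9004) = 0.331440 + 0.136286 = 0.4677. C = 1 - H(p) = 1 - 0.4677 = 0.5323

0.5323 bits


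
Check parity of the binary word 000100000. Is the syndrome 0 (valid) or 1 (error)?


Syndrome = XOR of all bits = 0 XOR 0 XOR 0 XOR 1 XOR 0 XOR 0 XOR 0 XOR 0 XOR 0 = 1

1


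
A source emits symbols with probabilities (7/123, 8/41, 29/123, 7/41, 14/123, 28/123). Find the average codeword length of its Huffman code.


Huffman construction (repeatedly merge the two least-probable nodes; each merge adds 1 bit to every symbol beneath it): 7/123 + 14/123 = 7/41; 7/41 + 7/41 = 14/41; 8/41 + 28/123 = 52/123; 29/123 + 14/41 = 71/123; 52/123 + 71/123 = 1. Resulting codeword lengths (in the order the probabilities were given): (4, 2, 2, 3, 4, 2). L_avg = sum(p_i * l_i) = 7/123*4 + 8/41*2 + 29/123*2 + 7/41*3 + 14/123*4 + 28/123*2 = 103/41 = 2.5122

2.5122 bits
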